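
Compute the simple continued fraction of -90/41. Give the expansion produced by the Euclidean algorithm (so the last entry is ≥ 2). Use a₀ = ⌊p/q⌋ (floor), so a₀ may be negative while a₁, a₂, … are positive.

-90 = -3*41 + 33
41 = 1*33 + 8
33 = 4*8 + 1
8 = 8*1 + 0  (stop)
So -90/41 = [-3; 1, 4, 8].

[-3; 1, 4, 8]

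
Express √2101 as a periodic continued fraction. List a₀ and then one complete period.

[45; 1, 5, 8, 5, 1, 90]

a₀ = ⌊√2101⌋ = 45.
With m₀=0, d₀=1 and mₖ₊₁ = dₖaₖ − mₖ, dₖ₊₁ = (n − mₖ₊₁²)/dₖ, aₖ₊₁ = ⌊(a₀+mₖ₊₁)/dₖ₊₁⌋:
  k=1: m=45, d=76, a=1
  k=2: m=31, d=15, a=5
  k=3: m=44, d=11, a=8
  k=4: m=44, d=15, a=5
  k=5: m=31, d=76, a=1
  k=6: m=45, d=1, a=90
d=1 and a=2a₀=90 at k=6, so the next step gives (m, d) = (45, 76) again — its k=1 value — and the period has length 6.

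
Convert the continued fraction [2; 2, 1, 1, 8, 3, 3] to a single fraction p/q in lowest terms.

1066/445

Using pₖ = aₖpₖ₋₁ + pₖ₋₂ and qₖ = aₖqₖ₋₁ + qₖ₋₂:
  k=0: a=2, p=2, q=1
  k=1: a=2, p=5, q=2
  k=2: a=1, p=7, q=3
  k=3: a=1, p=12, q=5
  k=4: a=8, p=103, q=43
  k=5: a=3, p=321, q=134
  k=6: a=3, p=1066, q=445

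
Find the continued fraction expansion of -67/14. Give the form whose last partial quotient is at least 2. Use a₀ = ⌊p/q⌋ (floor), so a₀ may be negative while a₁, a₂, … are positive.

-67 = -5·14 + 3
14 = 4·3 + 2
3 = 1·2 + 1
2 = 2·1 + 0  (stop)
So -67/14 = [-5; 4, 1, 2].

[-5; 4, 1, 2]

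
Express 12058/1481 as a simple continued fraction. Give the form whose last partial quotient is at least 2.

[8; 7, 19, 11]

12058 = 8×1481 + 210
1481 = 7×210 + 11
210 = 19×11 + 1
11 = 11×1 + 0  (stop)
So 12058/1481 = [8; 7, 19, 11].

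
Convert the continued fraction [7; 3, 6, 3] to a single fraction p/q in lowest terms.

Using pₖ = aₖpₖ₋₁ + pₖ₋₂ and qₖ = aₖqₖ₋₁ + qₖ₋₂:
  k=0: a=7, p=7, q=1
  k=1: a=3, p=22, q=3
  k=2: a=6, p=139, q=19
  k=3: a=3, p=439, q=60

439/60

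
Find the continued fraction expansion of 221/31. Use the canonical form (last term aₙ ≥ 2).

221 = 7×31 + 4
31 = 7×4 + 3
4 = 1×3 + 1
3 = 3×1 + 0  (stop)
So 221/31 = [7; 7, 1, 3].

[7; 7, 1, 3]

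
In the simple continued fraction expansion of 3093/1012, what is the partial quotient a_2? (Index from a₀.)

3093 = 3·1012 + 57   →  a_0 = 3
1012 = 17·57 + 43   →  a_1 = 17
57 = 1·43 + 14   →  a_2 = 1

1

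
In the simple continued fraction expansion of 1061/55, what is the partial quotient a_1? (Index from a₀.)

1061 = 19·55 + 16   →  a_0 = 19
55 = 3·16 + 7   →  a_1 = 3

3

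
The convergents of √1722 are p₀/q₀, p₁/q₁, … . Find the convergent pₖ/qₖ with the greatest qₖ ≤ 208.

6847/165

√1722 = [41; 2, 82, …] (period length 2).
Convergents:
  p_0/q_0 = 41/1
  p_1/q_1 = 83/2
  p_2/q_2 = 6847/165
  p_3/q_3 = 13777/332
q_2 = 165 ≤ 208 < 332 = q_3, so the answer is 6847/165.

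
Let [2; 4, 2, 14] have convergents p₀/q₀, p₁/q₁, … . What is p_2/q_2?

20/9

Using pₖ = aₖpₖ₋₁ + pₖ₋₂, qₖ = aₖqₖ₋₁ + qₖ₋₂ (with p₋₁=1, p₋₂=0, q₋₁=0, q₋₂=1):
  k=0: a=2, p=2, q=1
  k=1: a=4, p=9, q=4
  k=2: a=2, p=20, q=9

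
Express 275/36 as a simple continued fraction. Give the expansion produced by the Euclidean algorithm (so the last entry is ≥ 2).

275 = 7·36 + 23
36 = 1·23 + 13
23 = 1·13 + 10
13 = 1·10 + 3
10 = 3·3 + 1
3 = 3·1 + 0  (stop)
So 275/36 = [7; 1, 1, 1, 3, 3].

[7; 1, 1, 1, 3, 3]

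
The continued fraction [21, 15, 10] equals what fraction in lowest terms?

Using pₖ = aₖpₖ₋₁ + pₖ₋₂ and qₖ = aₖqₖ₋₁ + qₖ₋₂:
  k=0: a=21, p=21, q=1
  k=1: a=15, p=316, q=15
  k=2: a=10, p=3181, q=151

3181/151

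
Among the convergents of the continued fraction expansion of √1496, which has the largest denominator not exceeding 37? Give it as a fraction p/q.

√1496 = [38; 1, 2, 9, 2, 1, 76, …] (period length 6).
Convergents:
  p_0/q_0 = 38/1
  p_1/q_1 = 39/1
  p_2/q_2 = 116/3
  p_3/q_3 = 1083/28
  p_4/q_4 = 2282/59
q_3 = 28 ≤ 37 < 59 = q_4, so the answer is 1083/28.

1083/28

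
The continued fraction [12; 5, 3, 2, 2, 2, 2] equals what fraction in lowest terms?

Using pₖ = aₖpₖ₋₁ + pₖ₋₂ and qₖ = aₖqₖ₋₁ + qₖ₋₂:
  k=0: a=12, p=12, q=1
  k=1: a=5, p=61, q=5
  k=2: a=3, p=195, q=16
  k=3: a=2, p=451, q=37
  k=4: a=2, p=1097, q=90
  k=5: a=2, p=2645, q=217
  k=6: a=2, p=6387, q=524

6387/524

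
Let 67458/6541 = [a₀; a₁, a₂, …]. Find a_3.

6

67458 = 10·6541 + 2048   →  a_0 = 10
6541 = 3·2048 + 397   →  a_1 = 3
2048 = 5·397 + 63   →  a_2 = 5
397 = 6·63 + 19   →  a_3 = 6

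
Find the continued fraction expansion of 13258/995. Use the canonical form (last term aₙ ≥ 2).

13258 = 13·995 + 323
995 = 3·323 + 26
323 = 12·26 + 11
26 = 2·11 + 4
11 = 2·4 + 3
4 = 1·3 + 1
3 = 3·1 + 0  (stop)
So 13258/995 = [13; 3, 12, 2, 2, 1, 3].

[13; 3, 12, 2, 2, 1, 3]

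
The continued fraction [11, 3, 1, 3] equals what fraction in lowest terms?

169/15

Using pₖ = aₖpₖ₋₁ + pₖ₋₂ and qₖ = aₖqₖ₋₁ + qₖ₋₂:
  k=0: a=11, p=11, q=1
  k=1: a=3, p=34, q=3
  k=2: a=1, p=45, q=4
  k=3: a=3, p=169, q=15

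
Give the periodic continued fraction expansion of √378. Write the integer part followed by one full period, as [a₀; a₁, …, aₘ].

[19; 2, 3, 1, 4, 1, 3, 2, 38]

a₀ = ⌊√378⌋ = 19.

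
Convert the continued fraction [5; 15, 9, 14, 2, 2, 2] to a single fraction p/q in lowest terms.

Fold from the inside: start with 2/1.
  2 + 1/2 = 5/2
  2 + 2/5 = 12/5
  14 + 5/12 = 173/12
  9 + 12/173 = 1569/173
  15 + 173/1569 = 23708/1569
  5 + 1569/23708 = 120109/23708

120109/23708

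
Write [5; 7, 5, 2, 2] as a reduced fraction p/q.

Using pₖ = aₖpₖ₋₁ + pₖ₋₂ and qₖ = aₖqₖ₋₁ + qₖ₋₂:
  k=0: a=5, p=5, q=1
  k=1: a=7, p=36, q=7
  k=2: a=5, p=185, q=36
  k=3: a=2, p=406, q=79
  k=4: a=2, p=997, q=194

997/194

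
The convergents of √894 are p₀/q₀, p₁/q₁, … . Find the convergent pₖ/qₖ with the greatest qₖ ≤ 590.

√894 = [29; 1, 8, 1, 58, …] (period length 4).
Convergents:
  p_0/q_0 = 29/1
  p_1/q_1 = 30/1
  p_2/q_2 = 269/9
  p_3/q_3 = 299/10
  p_4/q_4 = 17611/589
  p_5/q_5 = 17910/599
q_4 = 589 ≤ 590 < 599 = q_5, so the answer is 17611/589.

17611/589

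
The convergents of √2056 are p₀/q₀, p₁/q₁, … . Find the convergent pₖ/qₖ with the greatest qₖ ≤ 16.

136/3

√2056 = [45; 2, 1, 10, 1, 2, 90, …] (period length 6).
Convergents:
  p_0/q_0 = 45/1
  p_1/q_1 = 91/2
  p_2/q_2 = 136/3
  p_3/q_3 = 1451/32
q_2 = 3 ≤ 16 < 32 = q_3, so the answer is 136/3.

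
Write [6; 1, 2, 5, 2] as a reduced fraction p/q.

Using pₖ = aₖpₖ₋₁ + pₖ₋₂ and qₖ = aₖqₖ₋₁ + qₖ₋₂:
  k=0: a=6, p=6, q=1
  k=1: a=1, p=7, q=1
  k=2: a=2, p=20, q=3
  k=3: a=5, p=107, q=16
  k=4: a=2, p=234, q=35

234/35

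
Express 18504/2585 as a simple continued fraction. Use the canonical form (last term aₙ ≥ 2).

18504 = 7*2585 + 409
2585 = 6*409 + 131
409 = 3*131 + 16
131 = 8*16 + 3
16 = 5*3 + 1
3 = 3*1 + 0  (stop)
So 18504/2585 = [7; 6, 3, 8, 5, 3].

[7; 6, 3, 8, 5, 3]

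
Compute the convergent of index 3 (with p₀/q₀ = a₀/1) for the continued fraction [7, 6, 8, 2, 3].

Using pₖ = aₖpₖ₋₁ + pₖ₋₂, qₖ = aₖqₖ₋₁ + qₖ₋₂ (with p₋₁=1, p₋₂=0, q₋₁=0, q₋₂=1):
  k=0: a=7, p=7, q=1
  k=1: a=6, p=43, q=6
  k=2: a=8, p=351, q=49
  k=3: a=2, p=745, q=104

745/104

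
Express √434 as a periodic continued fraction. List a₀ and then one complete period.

[20; 1, 4, 1, 40]

a₀ = ⌊√434⌋ = 20.
With m₀=0, d₀=1 and mₖ₊₁ = dₖaₖ − mₖ, dₖ₊₁ = (n − mₖ₊₁²)/dₖ, aₖ₊₁ = ⌊(a₀+mₖ₊₁)/dₖ₊₁⌋:
  k=1: m=20, d=34, a=1
  k=2: m=14, d=7, a=4
  k=3: m=14, d=34, a=1
  k=4: m=20, d=1, a=40
d=1 and a=2a₀=40 at k=4, so the next step gives (m, d) = (20, 34) again — its k=1 value — and the period has length 4.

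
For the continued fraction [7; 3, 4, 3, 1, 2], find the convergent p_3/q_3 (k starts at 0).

307/42

Using pₖ = aₖpₖ₋₁ + pₖ₋₂, qₖ = aₖqₖ₋₁ + qₖ₋₂ (with p₋₁=1, p₋₂=0, q₋₁=0, q₋₂=1):
  k=0: a=7, p=7, q=1
  k=1: a=3, p=22, q=3
  k=2: a=4, p=95, q=13
  k=3: a=3, p=307, q=42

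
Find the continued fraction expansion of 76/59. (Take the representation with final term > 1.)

76 = 1*59 + 17
59 = 3*17 + 8
17 = 2*8 + 1
8 = 8*1 + 0  (stop)
So 76/59 = [1; 3, 2, 8].

[1; 3, 2, 8]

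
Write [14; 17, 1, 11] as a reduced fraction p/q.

3022/215

Fold from the inside: start with 11/1.
  1 + 1/11 = 12/11
  17 + 11/12 = 215/12
  14 + 12/215 = 3022/215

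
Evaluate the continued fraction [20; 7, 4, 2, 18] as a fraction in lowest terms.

Fold from the inside: start with 18/1.
  2 + 1/18 = 37/18
  4 + 18/37 = 166/37
  7 + 37/166 = 1199/166
  20 + 166/1199 = 24146/1199

24146/1199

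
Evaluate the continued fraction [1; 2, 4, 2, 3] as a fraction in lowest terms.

100/69

Fold from the inside: start with 3/1.
  2 + 1/3 = 7/3
  4 + 3/7 = 31/7
  2 + 7/31 = 69/31
  1 + 31/69 = 100/69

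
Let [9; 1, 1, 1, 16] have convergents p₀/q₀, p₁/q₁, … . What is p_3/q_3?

29/3

Using pₖ = aₖpₖ₋₁ + pₖ₋₂, qₖ = aₖqₖ₋₁ + qₖ₋₂ (with p₋₁=1, p₋₂=0, q₋₁=0, q₋₂=1):
  k=0: a=9, p=9, q=1
  k=1: a=1, p=10, q=1
  k=2: a=1, p=19, q=2
  k=3: a=1, p=29, q=3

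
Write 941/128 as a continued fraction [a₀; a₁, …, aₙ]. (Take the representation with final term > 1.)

941 = 7*128 + 45
128 = 2*45 + 38
45 = 1*38 + 7
38 = 5*7 + 3
7 = 2*3 + 1
3 = 3*1 + 0  (stop)
So 941/128 = [7; 2, 1, 5, 2, 3].

[7; 2, 1, 5, 2, 3]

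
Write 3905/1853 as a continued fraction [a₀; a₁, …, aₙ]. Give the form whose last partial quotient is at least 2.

[2; 9, 3, 4, 1, 3, 3]

3905 = 2*1853 + 199
1853 = 9*199 + 62
199 = 3*62 + 13
62 = 4*13 + 10
13 = 1*10 + 3
10 = 3*3 + 1
3 = 3*1 + 0  (stop)
So 3905/1853 = [2; 9, 3, 4, 1, 3, 3].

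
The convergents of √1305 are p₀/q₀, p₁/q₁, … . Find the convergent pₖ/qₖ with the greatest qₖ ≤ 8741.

167041/4624

√1305 = [36; 8, 72, …] (period length 2).
Convergents:
  p_0/q_0 = 36/1
  p_1/q_1 = 289/8
  p_2/q_2 = 20844/577
  p_3/q_3 = 167041/4624
  p_4/q_4 = 12047796/333505
q_3 = 4624 ≤ 8741 < 333505 = q_4, so the answer is 167041/4624.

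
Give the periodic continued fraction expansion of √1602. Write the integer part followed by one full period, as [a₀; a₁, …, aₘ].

a₀ = ⌊√1602⌋ = 40.

[40; 40, 80]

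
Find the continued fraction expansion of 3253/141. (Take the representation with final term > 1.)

[23; 14, 10]

3253 = 23*141 + 10
141 = 14*10 + 1
10 = 10*1 + 0  (stop)
So 3253/141 = [23; 14, 10].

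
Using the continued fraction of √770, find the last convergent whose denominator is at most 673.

√770 = [27; 1, 2, 1, 54, …] (period length 4).
Convergents:
  p_0/q_0 = 27/1
  p_1/q_1 = 28/1
  p_2/q_2 = 83/3
  p_3/q_3 = 111/4
  p_4/q_4 = 6077/219
  p_5/q_5 = 6188/223
  p_6/q_6 = 18453/665
  p_7/q_7 = 24641/888
q_6 = 665 ≤ 673 < 888 = q_7, so the answer is 18453/665.

18453/665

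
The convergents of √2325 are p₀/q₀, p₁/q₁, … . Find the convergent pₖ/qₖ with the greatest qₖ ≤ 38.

1543/32

√2325 = [48; 4, 1, 1, 2, 1, 1, 4, 96, …] (period length 8).
Convergents:
  p_0/q_0 = 48/1
  p_1/q_1 = 193/4
  p_2/q_2 = 241/5
  p_3/q_3 = 434/9
  p_4/q_4 = 1109/23
  p_5/q_5 = 1543/32
  p_6/q_6 = 2652/55
q_5 = 32 ≤ 38 < 55 = q_6, so the answer is 1543/32.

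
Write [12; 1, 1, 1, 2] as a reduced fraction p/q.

Fold from the inside: start with 2/1.
  1 + 1/2 = 3/2
  1 + 2/3 = 5/3
  1 + 3/5 = 8/5
  12 + 5/8 = 101/8

101/8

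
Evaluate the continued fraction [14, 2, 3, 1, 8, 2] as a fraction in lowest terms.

2412/167

Fold from the inside: start with 2/1.
  8 + 1/2 = 17/2
  1 + 2/17 = 19/17
  3 + 17/19 = 74/19
  2 + 19/74 = 167/74
  14 + 74/167 = 2412/167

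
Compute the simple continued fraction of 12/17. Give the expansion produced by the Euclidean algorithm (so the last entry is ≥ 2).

12 = 0*17 + 12
17 = 1*12 + 5
12 = 2*5 + 2
5 = 2*2 + 1
2 = 2*1 + 0  (stop)
So 12/17 = [0; 1, 2, 2, 2].

[0; 1, 2, 2, 2]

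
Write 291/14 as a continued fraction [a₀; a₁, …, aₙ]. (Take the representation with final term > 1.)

[20; 1, 3, 1, 2]

291 = 20×14 + 11
14 = 1×11 + 3
11 = 3×3 + 2
3 = 1×2 + 1
2 = 2×1 + 0  (stop)
So 291/14 = [20; 1, 3, 1, 2].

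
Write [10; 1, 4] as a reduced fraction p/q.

54/5

Using pₖ = aₖpₖ₋₁ + pₖ₋₂ and qₖ = aₖqₖ₋₁ + qₖ₋₂:
  k=0: a=10, p=10, q=1
  k=1: a=1, p=11, q=1
  k=2: a=4, p=54, q=5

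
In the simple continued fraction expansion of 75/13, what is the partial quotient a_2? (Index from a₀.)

75 = 5·13 + 10   →  a_0 = 5
13 = 1·10 + 3   →  a_1 = 1
10 = 3·3 + 1   →  a_2 = 3

3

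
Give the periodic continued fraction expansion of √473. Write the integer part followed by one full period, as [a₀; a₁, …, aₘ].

[21; 1, 2, 1, 42]

a₀ = ⌊√473⌋ = 21.
With m₀=0, d₀=1 and mₖ₊₁ = dₖaₖ − mₖ, dₖ₊₁ = (n − mₖ₊₁²)/dₖ, aₖ₊₁ = ⌊(a₀+mₖ₊₁)/dₖ₊₁⌋:
  k=1: m=21, d=32, a=1
  k=2: m=11, d=11, a=2
  k=3: m=11, d=32, a=1
  k=4: m=21, d=1, a=42
d=1 and a=2a₀=42 at k=4, so the next step gives (m, d) = (21, 32) again — its k=1 value — and the period has length 4.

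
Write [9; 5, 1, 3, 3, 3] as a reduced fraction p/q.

2275/248

Fold from the inside: start with 3/1.
  3 + 1/3 = 10/3
  3 + 3/10 = 33/10
  1 + 10/33 = 43/33
  5 + 33/43 = 248/43
  9 + 43/248 = 2275/248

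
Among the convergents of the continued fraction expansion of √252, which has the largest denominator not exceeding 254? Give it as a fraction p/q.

√252 = [15; 1, 6, 1, 30, …] (period length 4).
Convergents:
  p_0/q_0 = 15/1
  p_1/q_1 = 16/1
  p_2/q_2 = 111/7
  p_3/q_3 = 127/8
  p_4/q_4 = 3921/247
  p_5/q_5 = 4048/255
q_4 = 247 ≤ 254 < 255 = q_5, so the answer is 3921/247.

3921/247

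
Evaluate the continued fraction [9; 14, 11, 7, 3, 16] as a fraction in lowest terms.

Fold from the inside: start with 16/1.
  3 + 1/16 = 49/16
  7 + 16/49 = 359/49
  11 + 49/359 = 3998/359
  14 + 359/3998 = 56331/3998
  9 + 3998/56331 = 510977/56331

510977/56331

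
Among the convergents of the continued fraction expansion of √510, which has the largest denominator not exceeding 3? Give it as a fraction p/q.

√510 = [22; 1, 1, 2, 1, 1, 44, …] (period length 6).
Convergents:
  p_0/q_0 = 22/1
  p_1/q_1 = 23/1
  p_2/q_2 = 45/2
  p_3/q_3 = 113/5
q_2 = 2 ≤ 3 < 5 = q_3, so the answer is 45/2.

45/2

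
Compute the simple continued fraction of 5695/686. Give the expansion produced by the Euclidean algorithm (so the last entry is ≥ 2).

[8; 3, 3, 5, 2, 2, 2]

5695 = 8×686 + 207
686 = 3×207 + 65
207 = 3×65 + 12
65 = 5×12 + 5
12 = 2×5 + 2
5 = 2×2 + 1
2 = 2×1 + 0  (stop)
So 5695/686 = [8; 3, 3, 5, 2, 2, 2].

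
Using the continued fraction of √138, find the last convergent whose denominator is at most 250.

√138 = [11; 1, 2, 1, 22, …] (period length 4).
Convergents:
  p_0/q_0 = 11/1
  p_1/q_1 = 12/1
  p_2/q_2 = 35/3
  p_3/q_3 = 47/4
  p_4/q_4 = 1069/91
  p_5/q_5 = 1116/95
  p_6/q_6 = 3301/281
q_5 = 95 ≤ 250 < 281 = q_6, so the answer is 1116/95.

1116/95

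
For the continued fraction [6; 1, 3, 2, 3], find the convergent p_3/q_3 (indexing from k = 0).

Using pₖ = aₖpₖ₋₁ + pₖ₋₂, qₖ = aₖqₖ₋₁ + qₖ₋₂ (with p₋₁=1, p₋₂=0, q₋₁=0, q₋₂=1):
  k=0: a=6, p=6, q=1
  k=1: a=1, p=7, q=1
  k=2: a=3, p=27, q=4
  k=3: a=2, p=61, q=9

61/9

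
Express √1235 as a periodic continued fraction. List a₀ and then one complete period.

a₀ = ⌊√1235⌋ = 35.
With m₀=0, d₀=1 and mₖ₊₁ = dₖaₖ − mₖ, dₖ₊₁ = (n − mₖ₊₁²)/dₖ, aₖ₊₁ = ⌊(a₀+mₖ₊₁)/dₖ₊₁⌋:
  k=1: m=35, d=10, a=7
  k=2: m=35, d=1, a=70
d=1 and a=2a₀=70 at k=2, so the next step gives (m, d) = (35, 10) again — its k=1 value — and the period has length 2.

[35; 7, 70]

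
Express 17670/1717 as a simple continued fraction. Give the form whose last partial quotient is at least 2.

[10; 3, 2, 3, 3, 2, 9]

17670 = 10×1717 + 500
1717 = 3×500 + 217
500 = 2×217 + 66
217 = 3×66 + 19
66 = 3×19 + 9
19 = 2×9 + 1
9 = 9×1 + 0  (stop)
So 17670/1717 = [10; 3, 2, 3, 3, 2, 9].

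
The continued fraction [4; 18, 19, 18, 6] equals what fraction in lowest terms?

Fold from the inside: start with 6/1.
  18 + 1/6 = 109/6
  19 + 6/109 = 2077/109
  18 + 109/2077 = 37495/2077
  4 + 2077/37495 = 152057/37495

152057/37495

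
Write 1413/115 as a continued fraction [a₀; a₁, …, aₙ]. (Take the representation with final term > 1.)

1413 = 12*115 + 33
115 = 3*33 + 16
33 = 2*16 + 1
16 = 16*1 + 0  (stop)
So 1413/115 = [12; 3, 2, 16].

[12; 3, 2, 16]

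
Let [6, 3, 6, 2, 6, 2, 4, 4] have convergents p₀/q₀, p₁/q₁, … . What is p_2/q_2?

120/19

Using pₖ = aₖpₖ₋₁ + pₖ₋₂, qₖ = aₖqₖ₋₁ + qₖ₋₂ (with p₋₁=1, p₋₂=0, q₋₁=0, q₋₂=1):
  k=0: a=6, p=6, q=1
  k=1: a=3, p=19, q=3
  k=2: a=6, p=120, q=19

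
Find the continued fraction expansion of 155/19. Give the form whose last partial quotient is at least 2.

[8; 6, 3]

155 = 8*19 + 3
19 = 6*3 + 1
3 = 3*1 + 0  (stop)
So 155/19 = [8; 6, 3].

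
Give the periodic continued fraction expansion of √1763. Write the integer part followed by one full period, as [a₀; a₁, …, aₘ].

a₀ = ⌊√1763⌋ = 41.
With m₀=0, d₀=1 and mₖ₊₁ = dₖaₖ − mₖ, dₖ₊₁ = (n − mₖ₊₁²)/dₖ, aₖ₊₁ = ⌊(a₀+mₖ₊₁)/dₖ₊₁⌋:
  k=1: m=41, d=82, a=1
  k=2: m=41, d=1, a=82
d=1 and a=2a₀=82 at k=2, so the next step gives (m, d) = (41, 82) again — its k=1 value — and the period has length 2.

[41; 1, 82]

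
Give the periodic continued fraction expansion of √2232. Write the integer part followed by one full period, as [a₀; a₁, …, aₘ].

a₀ = ⌊√2232⌋ = 47.
With m₀=0, d₀=1 and mₖ₊₁ = dₖaₖ − mₖ, dₖ₊₁ = (n − mₖ₊₁²)/dₖ, aₖ₊₁ = ⌊(a₀+mₖ₊₁)/dₖ₊₁⌋:
  k=1: m=47, d=23, a=4
  k=2: m=45, d=9, a=10
  k=3: m=45, d=23, a=4
  k=4: m=47, d=1, a=94
d=1 and a=2a₀=94 at k=4, so the next step gives (m, d) = (47, 23) again — its k=1 value — and the period has length 4.

[47; 4, 10, 4, 94]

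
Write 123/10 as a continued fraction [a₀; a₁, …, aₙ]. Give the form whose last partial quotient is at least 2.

[12; 3, 3]

123 = 12×10 + 3
10 = 3×3 + 1
3 = 3×1 + 0  (stop)
So 123/10 = [12; 3, 3].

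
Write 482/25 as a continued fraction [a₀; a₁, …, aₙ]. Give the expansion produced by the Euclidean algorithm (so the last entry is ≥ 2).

[19; 3, 1, 1, 3]

482 = 19·25 + 7
25 = 3·7 + 4
7 = 1·4 + 3
4 = 1·3 + 1
3 = 3·1 + 0  (stop)
So 482/25 = [19; 3, 1, 1, 3].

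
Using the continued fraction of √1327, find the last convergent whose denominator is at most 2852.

√1327 = [36; 2, 2, 1, 35, 1, 2, 2, 72, …] (period length 8).
Convergents:
  p_0/q_0 = 36/1
  p_1/q_1 = 73/2
  p_2/q_2 = 182/5
  p_3/q_3 = 255/7
  p_4/q_4 = 9107/250
  p_5/q_5 = 9362/257
  p_6/q_6 = 27831/764
  p_7/q_7 = 65024/1785
  p_8/q_8 = 4709559/129284
q_7 = 1785 ≤ 2852 < 129284 = q_8, so the answer is 65024/1785.

65024/1785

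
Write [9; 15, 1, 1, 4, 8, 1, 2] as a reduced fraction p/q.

Using pₖ = aₖpₖ₋₁ + pₖ₋₂ and qₖ = aₖqₖ₋₁ + qₖ₋₂:
  k=0: a=9, p=9, q=1
  k=1: a=15, p=136, q=15
  k=2: a=1, p=145, q=16
  k=3: a=1, p=281, q=31
  k=4: a=4, p=1269, q=140
  k=5: a=8, p=10433, q=1151
  k=6: a=1, p=11702, q=1291
  k=7: a=2, p=33837, q=3733

33837/3733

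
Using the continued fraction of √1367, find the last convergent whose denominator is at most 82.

1368/37

√1367 = [36; 1, 35, 1, 72, …] (period length 4).
Convergents:
  p_0/q_0 = 36/1
  p_1/q_1 = 37/1
  p_2/q_2 = 1331/36
  p_3/q_3 = 1368/37
  p_4/q_4 = 99827/2700
q_3 = 37 ≤ 82 < 2700 = q_4, so the answer is 1368/37.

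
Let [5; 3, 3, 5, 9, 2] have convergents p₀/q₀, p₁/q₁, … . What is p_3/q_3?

281/53

Using pₖ = aₖpₖ₋₁ + pₖ₋₂, qₖ = aₖqₖ₋₁ + qₖ₋₂ (with p₋₁=1, p₋₂=0, q₋₁=0, q₋₂=1):
  k=0: a=5, p=5, q=1
  k=1: a=3, p=16, q=3
  k=2: a=3, p=53, q=10
  k=3: a=5, p=281, q=53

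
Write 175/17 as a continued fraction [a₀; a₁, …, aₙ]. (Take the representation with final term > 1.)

[10; 3, 2, 2]

175 = 10×17 + 5
17 = 3×5 + 2
5 = 2×2 + 1
2 = 2×1 + 0  (stop)
So 175/17 = [10; 3, 2, 2].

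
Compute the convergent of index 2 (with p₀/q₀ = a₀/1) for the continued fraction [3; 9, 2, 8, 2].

Using pₖ = aₖpₖ₋₁ + pₖ₋₂, qₖ = aₖqₖ₋₁ + qₖ₋₂ (with p₋₁=1, p₋₂=0, q₋₁=0, q₋₂=1):
  k=0: a=3, p=3, q=1
  k=1: a=9, p=28, q=9
  k=2: a=2, p=59, q=19

59/19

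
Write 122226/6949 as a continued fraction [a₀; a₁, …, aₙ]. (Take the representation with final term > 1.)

[17; 1, 1, 2, 3, 4, 5, 18]

122226 = 17*6949 + 4093
6949 = 1*4093 + 2856
4093 = 1*2856 + 1237
2856 = 2*1237 + 382
1237 = 3*382 + 91
382 = 4*91 + 18
91 = 5*18 + 1
18 = 18*1 + 0  (stop)
So 122226/6949 = [17; 1, 1, 2, 3, 4, 5, 18].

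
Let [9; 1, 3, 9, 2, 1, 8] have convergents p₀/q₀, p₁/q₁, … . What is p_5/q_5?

Using pₖ = aₖpₖ₋₁ + pₖ₋₂, qₖ = aₖqₖ₋₁ + qₖ₋₂ (with p₋₁=1, p₋₂=0, q₋₁=0, q₋₂=1):
  k=0: a=9, p=9, q=1
  k=1: a=1, p=10, q=1
  k=2: a=3, p=39, q=4
  k=3: a=9, p=361, q=37
  k=4: a=2, p=761, q=78
  k=5: a=1, p=1122, q=115

1122/115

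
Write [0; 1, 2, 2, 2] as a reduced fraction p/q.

Fold from the inside: start with 2/1.
  2 + 1/2 = 5/2
  2 + 2/5 = 12/5
  1 + 5/12 = 17/12
  0 + 12/17 = 12/17

12/17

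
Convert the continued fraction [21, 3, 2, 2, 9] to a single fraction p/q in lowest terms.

3407/160

Using pₖ = aₖpₖ₋₁ + pₖ₋₂ and qₖ = aₖqₖ₋₁ + qₖ₋₂:
  k=0: a=21, p=21, q=1
  k=1: a=3, p=64, q=3
  k=2: a=2, p=149, q=7
  k=3: a=2, p=362, q=17
  k=4: a=9, p=3407, q=160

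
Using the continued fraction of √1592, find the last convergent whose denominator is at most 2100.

31880/799

√1592 = [39; 1, 8, 1, 78, …] (period length 4).
Convergents:
  p_0/q_0 = 39/1
  p_1/q_1 = 40/1
  p_2/q_2 = 359/9
  p_3/q_3 = 399/10
  p_4/q_4 = 31481/789
  p_5/q_5 = 31880/799
  p_6/q_6 = 286521/7181
q_5 = 799 ≤ 2100 < 7181 = q_6, so the answer is 31880/799.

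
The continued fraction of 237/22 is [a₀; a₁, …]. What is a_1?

237 = 10·22 + 17   →  a_0 = 10
22 = 1·17 + 5   →  a_1 = 1

1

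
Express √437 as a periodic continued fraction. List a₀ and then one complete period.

[20; 1, 9, 2, 9, 1, 40]

a₀ = ⌊√437⌋ = 20.
With m₀=0, d₀=1 and mₖ₊₁ = dₖaₖ − mₖ, dₖ₊₁ = (n − mₖ₊₁²)/dₖ, aₖ₊₁ = ⌊(a₀+mₖ₊₁)/dₖ₊₁⌋:
  k=1: m=20, d=37, a=1
  k=2: m=17, d=4, a=9
  k=3: m=19, d=19, a=2
  k=4: m=19, d=4, a=9
  k=5: m=17, d=37, a=1
  k=6: m=20, d=1, a=40
d=1 and a=2a₀=40 at k=6, so the next step gives (m, d) = (20, 37) again — its k=1 value — and the period has length 6.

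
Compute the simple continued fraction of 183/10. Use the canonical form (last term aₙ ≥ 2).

[18; 3, 3]

183 = 18×10 + 3
10 = 3×3 + 1
3 = 3×1 + 0  (stop)
So 183/10 = [18; 3, 3].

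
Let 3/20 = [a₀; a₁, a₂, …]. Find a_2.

3 = 0·20 + 3   →  a_0 = 0
20 = 6·3 + 2   →  a_1 = 6
3 = 1·2 + 1   →  a_2 = 1

1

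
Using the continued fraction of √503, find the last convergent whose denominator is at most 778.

√503 = [22; 2, 2, 1, 21, 1, 2, 2, 44, …] (period length 8).
Convergents:
  p_0/q_0 = 22/1
  p_1/q_1 = 45/2
  p_2/q_2 = 112/5
  p_3/q_3 = 157/7
  p_4/q_4 = 3409/152
  p_5/q_5 = 3566/159
  p_6/q_6 = 10541/470
  p_7/q_7 = 24648/1099
q_6 = 470 ≤ 778 < 1099 = q_7, so the answer is 10541/470.

10541/470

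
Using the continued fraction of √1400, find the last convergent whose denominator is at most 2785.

√1400 = [37; 2, 2, 2, 74, …] (period length 4).
Convergents:
  p_0/q_0 = 37/1
  p_1/q_1 = 75/2
  p_2/q_2 = 187/5
  p_3/q_3 = 449/12
  p_4/q_4 = 33413/893
  p_5/q_5 = 67275/1798
  p_6/q_6 = 167963/4489
q_5 = 1798 ≤ 2785 < 4489 = q_6, so the answer is 67275/1798.

67275/1798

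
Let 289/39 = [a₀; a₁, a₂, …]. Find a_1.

289 = 7·39 + 16   →  a_0 = 7
39 = 2·16 + 7   →  a_1 = 2

2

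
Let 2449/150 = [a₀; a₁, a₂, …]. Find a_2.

2449 = 16·150 + 49   →  a_0 = 16
150 = 3·49 + 3   →  a_1 = 3
49 = 16·3 + 1   →  a_2 = 16

16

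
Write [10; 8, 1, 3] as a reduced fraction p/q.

Fold from the inside: start with 3/1.
  1 + 1/3 = 4/3
  8 + 3/4 = 35/4
  10 + 4/35 = 354/35

354/35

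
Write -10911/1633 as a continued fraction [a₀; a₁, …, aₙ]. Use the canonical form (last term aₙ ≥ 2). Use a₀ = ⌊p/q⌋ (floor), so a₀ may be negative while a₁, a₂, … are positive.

-10911 = -7·1633 + 520
1633 = 3·520 + 73
520 = 7·73 + 9
73 = 8·9 + 1
9 = 9·1 + 0  (stop)
So -10911/1633 = [-7; 3, 7, 8, 9].

[-7; 3, 7, 8, 9]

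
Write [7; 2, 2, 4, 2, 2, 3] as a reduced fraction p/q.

3030/409

Fold from the inside: start with 3/1.
  2 + 1/3 = 7/3
  2 + 3/7 = 17/7
  4 + 7/17 = 75/17
  2 + 17/75 = 167/75
  2 + 75/167 = 409/167
  7 + 167/409 = 3030/409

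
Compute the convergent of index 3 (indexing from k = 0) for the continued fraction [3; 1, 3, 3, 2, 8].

Using pₖ = aₖpₖ₋₁ + pₖ₋₂, qₖ = aₖqₖ₋₁ + qₖ₋₂ (with p₋₁=1, p₋₂=0, q₋₁=0, q₋₂=1):
  k=0: a=3, p=3, q=1
  k=1: a=1, p=4, q=1
  k=2: a=3, p=15, q=4
  k=3: a=3, p=49, q=13

49/13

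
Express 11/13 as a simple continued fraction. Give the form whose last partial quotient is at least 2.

11 = 0·13 + 11
13 = 1·11 + 2
11 = 5·2 + 1
2 = 2·1 + 0  (stop)
So 11/13 = [0; 1, 5, 2].

[0; 1, 5, 2]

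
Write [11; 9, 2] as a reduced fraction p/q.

211/19

Fold from the inside: start with 2/1.
  9 + 1/2 = 19/2
  11 + 2/19 = 211/19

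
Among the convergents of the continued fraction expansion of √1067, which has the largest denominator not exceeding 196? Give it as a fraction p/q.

6337/194

√1067 = [32; 1, 1, 1, 64, …] (period length 4).
Convergents:
  p_0/q_0 = 32/1
  p_1/q_1 = 33/1
  p_2/q_2 = 65/2
  p_3/q_3 = 98/3
  p_4/q_4 = 6337/194
  p_5/q_5 = 6435/197
q_4 = 194 ≤ 196 < 197 = q_5, so the answer is 6337/194.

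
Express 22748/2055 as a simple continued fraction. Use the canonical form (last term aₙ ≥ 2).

[11; 14, 2, 1, 2, 3, 5]

22748 = 11*2055 + 143
2055 = 14*143 + 53
143 = 2*53 + 37
53 = 1*37 + 16
37 = 2*16 + 5
16 = 3*5 + 1
5 = 5*1 + 0  (stop)
So 22748/2055 = [11; 14, 2, 1, 2, 3, 5].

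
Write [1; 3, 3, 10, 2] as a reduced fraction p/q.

Fold from the inside: start with 2/1.
  10 + 1/2 = 21/2
  3 + 2/21 = 65/21
  3 + 21/65 = 216/65
  1 + 65/216 = 281/216

281/216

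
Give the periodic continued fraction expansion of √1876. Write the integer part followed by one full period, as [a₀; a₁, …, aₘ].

a₀ = ⌊√1876⌋ = 43.

[43; 3, 5, 12, 5, 3, 86]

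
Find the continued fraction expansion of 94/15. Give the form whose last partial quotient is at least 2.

94 = 6·15 + 4
15 = 3·4 + 3
4 = 1·3 + 1
3 = 3·1 + 0  (stop)
So 94/15 = [6; 3, 1, 3].

[6; 3, 1, 3]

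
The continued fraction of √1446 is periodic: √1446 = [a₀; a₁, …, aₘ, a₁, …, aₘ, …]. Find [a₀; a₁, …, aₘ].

a₀ = ⌊√1446⌋ = 38.

[38; 38, 76]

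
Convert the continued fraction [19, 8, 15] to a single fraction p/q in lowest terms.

2314/121

Using pₖ = aₖpₖ₋₁ + pₖ₋₂ and qₖ = aₖqₖ₋₁ + qₖ₋₂:
  k=0: a=19, p=19, q=1
  k=1: a=8, p=153, q=8
  k=2: a=15, p=2314, q=121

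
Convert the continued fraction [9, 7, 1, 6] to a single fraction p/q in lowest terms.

Fold from the inside: start with 6/1.
  1 + 1/6 = 7/6
  7 + 6/7 = 55/7
  9 + 7/55 = 502/55

502/55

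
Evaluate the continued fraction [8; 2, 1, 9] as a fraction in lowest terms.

Fold from the inside: start with 9/1.
  1 + 1/9 = 10/9
  2 + 9/10 = 29/10
  8 + 10/29 = 242/29

242/29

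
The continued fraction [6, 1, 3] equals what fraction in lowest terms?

27/4

Fold from the inside: start with 3/1.
  1 + 1/3 = 4/3
  6 + 3/4 = 27/4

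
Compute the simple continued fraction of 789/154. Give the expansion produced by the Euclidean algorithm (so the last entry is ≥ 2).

[5; 8, 9, 2]

789 = 5×154 + 19
154 = 8×19 + 2
19 = 9×2 + 1
2 = 2×1 + 0  (stop)
So 789/154 = [5; 8, 9, 2].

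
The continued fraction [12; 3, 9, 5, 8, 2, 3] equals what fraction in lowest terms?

106373/8633

Using pₖ = aₖpₖ₋₁ + pₖ₋₂ and qₖ = aₖqₖ₋₁ + qₖ₋₂:
  k=0: a=12, p=12, q=1
  k=1: a=3, p=37, q=3
  k=2: a=9, p=345, q=28
  k=3: a=5, p=1762, q=143
  k=4: a=8, p=14441, q=1172
  k=5: a=2, p=30644, q=2487
  k=6: a=3, p=106373, q=8633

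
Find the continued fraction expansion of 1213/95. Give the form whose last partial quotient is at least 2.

[12; 1, 3, 3, 7]

1213 = 12·95 + 73
95 = 1·73 + 22
73 = 3·22 + 7
22 = 3·7 + 1
7 = 7·1 + 0  (stop)
So 1213/95 = [12; 1, 3, 3, 7].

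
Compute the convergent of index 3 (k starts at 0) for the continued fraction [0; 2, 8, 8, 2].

65/138

Using pₖ = aₖpₖ₋₁ + pₖ₋₂, qₖ = aₖqₖ₋₁ + qₖ₋₂ (with p₋₁=1, p₋₂=0, q₋₁=0, q₋₂=1):
  k=0: a=0, p=0, q=1
  k=1: a=2, p=1, q=2
  k=2: a=8, p=8, q=17
  k=3: a=8, p=65, q=138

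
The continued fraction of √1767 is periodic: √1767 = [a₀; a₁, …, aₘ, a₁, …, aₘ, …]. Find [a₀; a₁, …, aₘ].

[42; 28, 84]

a₀ = ⌊√1767⌋ = 42.
With m₀=0, d₀=1 and mₖ₊₁ = dₖaₖ − mₖ, dₖ₊₁ = (n − mₖ₊₁²)/dₖ, aₖ₊₁ = ⌊(a₀+mₖ₊₁)/dₖ₊₁⌋:
  k=1: m=42, d=3, a=28
  k=2: m=42, d=1, a=84
d=1 and a=2a₀=84 at k=2, so the next step gives (m, d) = (42, 3) again — its k=1 value — and the period has length 2.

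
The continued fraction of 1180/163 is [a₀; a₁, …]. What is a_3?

1180 = 7·163 + 39   →  a_0 = 7
163 = 4·39 + 7   →  a_1 = 4
39 = 5·7 + 4   →  a_2 = 5
7 = 1·4 + 3   →  a_3 = 1

1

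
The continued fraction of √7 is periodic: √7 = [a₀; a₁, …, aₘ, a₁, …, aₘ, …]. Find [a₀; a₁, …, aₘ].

a₀ = ⌊√7⌋ = 2.
With m₀=0, d₀=1 and mₖ₊₁ = dₖaₖ − mₖ, dₖ₊₁ = (n − mₖ₊₁²)/dₖ, aₖ₊₁ = ⌊(a₀+mₖ₊₁)/dₖ₊₁⌋:
  k=1: m=2, d=3, a=1
  k=2: m=1, d=2, a=1
  k=3: m=1, d=3, a=1
  k=4: m=2, d=1, a=4
d=1 and a=2a₀=4 at k=4, so the next step gives (m, d) = (2, 3) again — its k=1 value — and the period has length 4.

[2; 1, 1, 1, 4]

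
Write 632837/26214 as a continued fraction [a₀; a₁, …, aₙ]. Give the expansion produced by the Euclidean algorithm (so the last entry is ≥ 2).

632837 = 24×26214 + 3701
26214 = 7×3701 + 307
3701 = 12×307 + 17
307 = 18×17 + 1
17 = 17×1 + 0  (stop)
So 632837/26214 = [24; 7, 12, 18, 17].

[24; 7, 12, 18, 17]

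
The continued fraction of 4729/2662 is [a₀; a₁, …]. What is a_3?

4729 = 1·2662 + 2067   →  a_0 = 1
2662 = 1·2067 + 595   →  a_1 = 1
2067 = 3·595 + 282   →  a_2 = 3
595 = 2·282 + 31   →  a_3 = 2

2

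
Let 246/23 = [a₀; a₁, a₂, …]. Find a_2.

246 = 10·23 + 16   →  a_0 = 10
23 = 1·16 + 7   →  a_1 = 1
16 = 2·7 + 2   →  a_2 = 2

2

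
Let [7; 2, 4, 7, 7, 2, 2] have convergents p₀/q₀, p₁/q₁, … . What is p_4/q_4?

Using pₖ = aₖpₖ₋₁ + pₖ₋₂, qₖ = aₖqₖ₋₁ + qₖ₋₂ (with p₋₁=1, p₋₂=0, q₋₁=0, q₋₂=1):
  k=0: a=7, p=7, q=1
  k=1: a=2, p=15, q=2
  k=2: a=4, p=67, q=9
  k=3: a=7, p=484, q=65
  k=4: a=7, p=3455, q=464

3455/464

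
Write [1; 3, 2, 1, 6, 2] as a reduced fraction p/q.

Using pₖ = aₖpₖ₋₁ + pₖ₋₂ and qₖ = aₖqₖ₋₁ + qₖ₋₂:
  k=0: a=1, p=1, q=1
  k=1: a=3, p=4, q=3
  k=2: a=2, p=9, q=7
  k=3: a=1, p=13, q=10
  k=4: a=6, p=87, q=67
  k=5: a=2, p=187, q=144

187/144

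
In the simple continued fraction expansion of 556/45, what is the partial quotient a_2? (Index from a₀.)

556 = 12·45 + 16   →  a_0 = 12
45 = 2·16 + 13   →  a_1 = 2
16 = 1·13 + 3   →  a_2 = 1

1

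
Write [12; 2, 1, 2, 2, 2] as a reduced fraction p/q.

Using pₖ = aₖpₖ₋₁ + pₖ₋₂ and qₖ = aₖqₖ₋₁ + qₖ₋₂:
  k=0: a=12, p=12, q=1
  k=1: a=2, p=25, q=2
  k=2: a=1, p=37, q=3
  k=3: a=2, p=99, q=8
  k=4: a=2, p=235, q=19
  k=5: a=2, p=569, q=46

569/46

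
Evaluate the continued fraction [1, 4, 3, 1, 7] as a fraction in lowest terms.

Fold from the inside: start with 7/1.
  1 + 1/7 = 8/7
  3 + 7/8 = 31/8
  4 + 8/31 = 132/31
  1 + 31/132 = 163/132

163/132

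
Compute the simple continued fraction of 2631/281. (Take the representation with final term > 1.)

[9; 2, 1, 3, 12, 2]

2631 = 9×281 + 102
281 = 2×102 + 77
102 = 1×77 + 25
77 = 3×25 + 2
25 = 12×2 + 1
2 = 2×1 + 0  (stop)
So 2631/281 = [9; 2, 1, 3, 12, 2].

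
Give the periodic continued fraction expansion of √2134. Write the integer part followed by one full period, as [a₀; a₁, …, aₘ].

[46; 5, 8, 5, 92]

a₀ = ⌊√2134⌋ = 46.
With m₀=0, d₀=1 and mₖ₊₁ = dₖaₖ − mₖ, dₖ₊₁ = (n − mₖ₊₁²)/dₖ, aₖ₊₁ = ⌊(a₀+mₖ₊₁)/dₖ₊₁⌋:
  k=1: m=46, d=18, a=5
  k=2: m=44, d=11, a=8
  k=3: m=44, d=18, a=5
  k=4: m=46, d=1, a=92
d=1 and a=2a₀=92 at k=4, so the next step gives (m, d) = (46, 18) again — its k=1 value — and the period has length 4.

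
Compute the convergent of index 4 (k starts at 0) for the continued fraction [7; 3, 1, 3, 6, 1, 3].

Using pₖ = aₖpₖ₋₁ + pₖ₋₂, qₖ = aₖqₖ₋₁ + qₖ₋₂ (with p₋₁=1, p₋₂=0, q₋₁=0, q₋₂=1):
  k=0: a=7, p=7, q=1
  k=1: a=3, p=22, q=3
  k=2: a=1, p=29, q=4
  k=3: a=3, p=109, q=15
  k=4: a=6, p=683, q=94

683/94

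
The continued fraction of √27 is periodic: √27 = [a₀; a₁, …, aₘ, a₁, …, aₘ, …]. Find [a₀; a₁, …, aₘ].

a₀ = ⌊√27⌋ = 5.
With m₀=0, d₀=1 and mₖ₊₁ = dₖaₖ − mₖ, dₖ₊₁ = (n − mₖ₊₁²)/dₖ, aₖ₊₁ = ⌊(a₀+mₖ₊₁)/dₖ₊₁⌋:
  k=1: m=5, d=2, a=5
  k=2: m=5, d=1, a=10
d=1 and a=2a₀=10 at k=2, so the next step gives (m, d) = (5, 2) again — its k=1 value — and the period has length 2.

[5; 5, 10]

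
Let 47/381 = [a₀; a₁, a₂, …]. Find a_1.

47 = 0·381 + 47   →  a_0 = 0
381 = 8·47 + 5   →  a_1 = 8

8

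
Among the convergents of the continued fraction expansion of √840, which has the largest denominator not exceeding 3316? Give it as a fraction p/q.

95788/3305

√840 = [28; 1, 56, …] (period length 2).
Convergents:
  p_0/q_0 = 28/1
  p_1/q_1 = 29/1
  p_2/q_2 = 1652/57
  p_3/q_3 = 1681/58
  p_4/q_4 = 95788/3305
  p_5/q_5 = 97469/3363
q_4 = 3305 ≤ 3316 < 3363 = q_5, so the answer is 95788/3305.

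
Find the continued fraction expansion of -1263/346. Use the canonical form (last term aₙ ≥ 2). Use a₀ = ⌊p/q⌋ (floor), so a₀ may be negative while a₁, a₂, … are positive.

[-4; 2, 1, 6, 8, 2]

-1263 = -4×346 + 121
346 = 2×121 + 104
121 = 1×104 + 17
104 = 6×17 + 2
17 = 8×2 + 1
2 = 2×1 + 0  (stop)
So -1263/346 = [-4; 2, 1, 6, 8, 2].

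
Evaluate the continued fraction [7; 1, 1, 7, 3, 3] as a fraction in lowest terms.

Fold from the inside: start with 3/1.
  3 + 1/3 = 10/3
  7 + 3/10 = 73/10
  1 + 10/73 = 83/73
  1 + 73/83 = 156/83
  7 + 83/156 = 1175/156

1175/156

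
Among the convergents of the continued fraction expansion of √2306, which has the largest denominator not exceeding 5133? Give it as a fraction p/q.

221328/4609

√2306 = [48; 48, 96, …] (period length 2).
Convergents:
  p_0/q_0 = 48/1
  p_1/q_1 = 2305/48
  p_2/q_2 = 221328/4609
  p_3/q_3 = 10626049/221280
q_2 = 4609 ≤ 5133 < 221280 = q_3, so the answer is 221328/4609.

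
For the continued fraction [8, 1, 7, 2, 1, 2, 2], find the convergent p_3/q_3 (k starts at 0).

151/17

Using pₖ = aₖpₖ₋₁ + pₖ₋₂, qₖ = aₖqₖ₋₁ + qₖ₋₂ (with p₋₁=1, p₋₂=0, q₋₁=0, q₋₂=1):
  k=0: a=8, p=8, q=1
  k=1: a=1, p=9, q=1
  k=2: a=7, p=71, q=8
  k=3: a=2, p=151, q=17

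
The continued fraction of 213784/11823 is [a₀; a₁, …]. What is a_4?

213784 = 18·11823 + 970   →  a_0 = 18
11823 = 12·970 + 183   →  a_1 = 12
970 = 5·183 + 55   →  a_2 = 5
183 = 3·55 + 18   →  a_3 = 3
55 = 3·18 + 1   →  a_4 = 3

3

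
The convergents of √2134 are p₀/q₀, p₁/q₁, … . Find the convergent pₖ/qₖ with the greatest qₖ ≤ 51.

√2134 = [46; 5, 8, 5, 92, …] (period length 4).
Convergents:
  p_0/q_0 = 46/1
  p_1/q_1 = 231/5
  p_2/q_2 = 1894/41
  p_3/q_3 = 9701/210
q_2 = 41 ≤ 51 < 210 = q_3, so the answer is 1894/41.

1894/41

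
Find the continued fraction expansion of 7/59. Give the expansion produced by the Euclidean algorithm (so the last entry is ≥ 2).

[0; 8, 2, 3]

7 = 0·59 + 7
59 = 8·7 + 3
7 = 2·3 + 1
3 = 3·1 + 0  (stop)
So 7/59 = [0; 8, 2, 3].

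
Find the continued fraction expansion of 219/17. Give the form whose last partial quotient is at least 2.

219 = 12×17 + 15
17 = 1×15 + 2
15 = 7×2 + 1
2 = 2×1 + 0  (stop)
So 219/17 = [12; 1, 7, 2].

[12; 1, 7, 2]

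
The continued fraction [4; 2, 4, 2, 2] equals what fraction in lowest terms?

218/49

Fold from the inside: start with 2/1.
  2 + 1/2 = 5/2
  4 + 2/5 = 22/5
  2 + 5/22 = 49/22
  4 + 22/49 = 218/49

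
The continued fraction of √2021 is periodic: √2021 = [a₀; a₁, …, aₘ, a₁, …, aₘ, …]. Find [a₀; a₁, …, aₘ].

[44; 1, 21, 2, 21, 1, 88]

a₀ = ⌊√2021⌋ = 44.
With m₀=0, d₀=1 and mₖ₊₁ = dₖaₖ − mₖ, dₖ₊₁ = (n − mₖ₊₁²)/dₖ, aₖ₊₁ = ⌊(a₀+mₖ₊₁)/dₖ₊₁⌋:
  k=1: m=44, d=85, a=1
  k=2: m=41, d=4, a=21
  k=3: m=43, d=43, a=2
  k=4: m=43, d=4, a=21
  k=5: m=41, d=85, a=1
  k=6: m=44, d=1, a=88
d=1 and a=2a₀=88 at k=6, so the next step gives (m, d) = (44, 85) again — its k=1 value — and the period has length 6.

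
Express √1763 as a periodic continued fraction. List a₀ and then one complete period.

a₀ = ⌊√1763⌋ = 41.
With m₀=0, d₀=1 and mₖ₊₁ = dₖaₖ − mₖ, dₖ₊₁ = (n − mₖ₊₁²)/dₖ, aₖ₊₁ = ⌊(a₀+mₖ₊₁)/dₖ₊₁⌋:
  k=1: m=41, d=82, a=1
  k=2: m=41, d=1, a=82
d=1 and a=2a₀=82 at k=2, so the next step gives (m, d) = (41, 82) again — its k=1 value — and the period has length 2.

[41; 1, 82]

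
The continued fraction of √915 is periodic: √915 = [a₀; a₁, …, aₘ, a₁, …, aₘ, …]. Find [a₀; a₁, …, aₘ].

[30; 4, 60]

a₀ = ⌊√915⌋ = 30.
With m₀=0, d₀=1 and mₖ₊₁ = dₖaₖ − mₖ, dₖ₊₁ = (n − mₖ₊₁²)/dₖ, aₖ₊₁ = ⌊(a₀+mₖ₊₁)/dₖ₊₁⌋:
  k=1: m=30, d=15, a=4
  k=2: m=30, d=1, a=60
d=1 and a=2a₀=60 at k=2, so the next step gives (m, d) = (30, 15) again — its k=1 value — and the period has length 2.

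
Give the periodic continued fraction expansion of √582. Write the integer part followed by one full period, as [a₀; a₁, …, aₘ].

a₀ = ⌊√582⌋ = 24.

[24; 8, 48]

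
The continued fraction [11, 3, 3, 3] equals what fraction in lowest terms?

Using pₖ = aₖpₖ₋₁ + pₖ₋₂ and qₖ = aₖqₖ₋₁ + qₖ₋₂:
  k=0: a=11, p=11, q=1
  k=1: a=3, p=34, q=3
  k=2: a=3, p=113, q=10
  k=3: a=3, p=373, q=33

373/33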